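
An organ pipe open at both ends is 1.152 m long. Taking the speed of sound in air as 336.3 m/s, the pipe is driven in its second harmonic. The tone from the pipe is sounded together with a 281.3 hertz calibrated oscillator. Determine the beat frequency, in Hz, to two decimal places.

Open pipe: f_n = n·v/(2L) = 2·336.3/(2·1.152) = 291.9271 Hz.
f_beat = |291.9271 − 281.3| = 10.63 Hz.

10.63 Hz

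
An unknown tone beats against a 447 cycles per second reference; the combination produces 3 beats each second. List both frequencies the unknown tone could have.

|f − 447| = 3, so f = 447 ± 3.

444 Hz or 450 Hz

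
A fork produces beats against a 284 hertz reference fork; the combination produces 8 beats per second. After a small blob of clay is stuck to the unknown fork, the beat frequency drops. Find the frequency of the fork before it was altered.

|f − 284| = 8, so the fork was at either 276 Hz or 292 Hz.
Adding mass to a fork lowers its frequency; the adjustment lowers the fork's frequency.
The beat rate fell, so the adjustment moved the fork toward 284 Hz — it must have started above the reference.

292 Hz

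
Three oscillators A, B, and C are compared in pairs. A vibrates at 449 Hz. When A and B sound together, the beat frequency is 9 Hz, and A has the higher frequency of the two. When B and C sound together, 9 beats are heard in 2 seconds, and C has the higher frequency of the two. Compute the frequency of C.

444.5 Hz

B is below A, so f_B = 449 − 9 = 440 Hz.
B–C: Beat frequency = 9/2 = 4.5 Hz.
C is above B, so f_C = 440 + 4.5 = 444.5 Hz.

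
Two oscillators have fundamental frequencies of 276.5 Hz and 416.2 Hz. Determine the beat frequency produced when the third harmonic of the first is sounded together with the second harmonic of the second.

Third harmonic of the first: 3·276.5 = 829.5 Hz.
Second harmonic of the second: 2·416.2 = 832.4 Hz.
f_beat = |829.5 − 832.4| = 2.9 Hz.

2.9 Hz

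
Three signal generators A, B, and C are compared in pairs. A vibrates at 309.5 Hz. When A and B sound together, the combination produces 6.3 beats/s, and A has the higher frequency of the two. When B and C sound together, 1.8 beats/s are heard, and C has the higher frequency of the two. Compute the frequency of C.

305 Hz

B is below A, so f_B = 309.5 − 6.3 = 303.2 Hz.
C is above B, so f_C = 303.2 + 1.8 = 305 Hz.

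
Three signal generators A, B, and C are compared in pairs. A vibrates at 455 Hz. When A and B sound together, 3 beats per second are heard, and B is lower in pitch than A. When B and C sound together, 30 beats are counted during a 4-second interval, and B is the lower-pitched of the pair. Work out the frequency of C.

459.5 Hz

B is below A, so f_B = 455 − 3 = 452 Hz.
B–C: Beat frequency = 30/4 = 7.5 Hz.
C is above B, so f_C = 452 + 7.5 = 459.5 Hz.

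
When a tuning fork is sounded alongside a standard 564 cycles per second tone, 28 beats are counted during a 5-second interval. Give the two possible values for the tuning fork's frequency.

558.4 Hz or 569.6 Hz

Beat frequency = 28/5 = 5.6 Hz.
|f − 564| = 5.6, so f = 564 ± 5.6.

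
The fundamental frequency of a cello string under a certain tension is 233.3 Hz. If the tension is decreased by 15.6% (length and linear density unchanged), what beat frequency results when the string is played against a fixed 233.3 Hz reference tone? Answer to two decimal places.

For a string, f ∝ √T, so the new frequency is 233.3·√0.844 = 214.3315 Hz.
f_beat = |214.3315 − 233.3| = 18.97 Hz.

18.97 Hz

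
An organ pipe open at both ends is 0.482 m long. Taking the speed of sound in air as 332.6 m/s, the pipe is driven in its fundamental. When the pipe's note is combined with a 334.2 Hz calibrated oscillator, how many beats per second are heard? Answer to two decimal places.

10.82 Hz

Open pipe: f_n = n·v/(2L) = 1·332.6/(2·0.482) = 345.0207 Hz.
f_beat = |345.0207 − 334.2| = 10.82 Hz.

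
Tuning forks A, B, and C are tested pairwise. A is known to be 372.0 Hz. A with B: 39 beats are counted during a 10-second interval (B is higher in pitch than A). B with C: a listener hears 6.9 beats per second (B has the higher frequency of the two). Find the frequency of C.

369 Hz

A–B: Beat frequency = 39/10 = 3.9 Hz.
B is above A, so f_B = 372.0 + 3.9 = 375.9 Hz.
C is below B, so f_C = 375.9 − 6.9 = 369 Hz.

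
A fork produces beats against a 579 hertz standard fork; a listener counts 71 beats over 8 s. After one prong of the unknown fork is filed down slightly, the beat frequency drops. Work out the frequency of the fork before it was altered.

570.125 Hz

Beat frequency = 71/8 = 8.875 Hz.
|f − 579| = 8.875, so the fork was at either 570.125 Hz or 587.875 Hz.
Filing a prong removes mass and raises the fork's frequency; the adjustment raises the fork's frequency.
The beat rate fell, so the adjustment moved the fork toward 579 Hz — it must have started below the reference.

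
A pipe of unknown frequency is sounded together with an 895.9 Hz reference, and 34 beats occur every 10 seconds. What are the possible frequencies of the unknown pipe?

Beat frequency = 34/10 = 3.4 Hz.
|f − 895.9| = 3.4, so f = 895.9 ± 3.4.

892.5 Hz or 899.3 Hz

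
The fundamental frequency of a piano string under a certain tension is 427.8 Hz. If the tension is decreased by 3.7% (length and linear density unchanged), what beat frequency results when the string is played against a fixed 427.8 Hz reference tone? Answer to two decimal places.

For a string, f ∝ √T, so the new frequency is 427.8·√0.963 = 419.8111 Hz.
f_beat = |419.8111 − 427.8| = 7.99 Hz.

7.99 Hz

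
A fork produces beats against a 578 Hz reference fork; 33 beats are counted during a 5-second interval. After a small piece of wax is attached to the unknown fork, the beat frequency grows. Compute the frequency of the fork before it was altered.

571.4 Hz

Beat frequency = 33/5 = 6.6 Hz.
|f − 578| = 6.6, so the fork was at either 571.4 Hz or 584.6 Hz.
Loading a fork with wax lowers its frequency; the adjustment lowers the fork's frequency.
The beat rate rose, so the adjustment moved the fork further from 578 Hz — it was already below the reference.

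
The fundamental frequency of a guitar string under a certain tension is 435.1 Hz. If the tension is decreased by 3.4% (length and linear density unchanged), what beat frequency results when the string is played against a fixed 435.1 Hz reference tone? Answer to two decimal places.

7.46 Hz

For a string, f ∝ √T, so the new frequency is 435.1·√0.966 = 427.6393 Hz.
f_beat = |427.6393 − 435.1| = 7.46 Hz.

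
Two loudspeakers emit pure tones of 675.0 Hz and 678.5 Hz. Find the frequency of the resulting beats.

3.5 Hz

f_beat = |f₁ − f₂|.
|675.0 − 678.5| = 3.5 Hz.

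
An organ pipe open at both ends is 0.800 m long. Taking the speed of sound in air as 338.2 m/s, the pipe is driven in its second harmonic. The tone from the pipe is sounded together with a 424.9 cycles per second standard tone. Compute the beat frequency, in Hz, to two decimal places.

2.15 Hz

Open pipe: f_n = n·v/(2L) = 2·338.2/(2·0.800) = 422.7500 Hz.
f_beat = |422.7500 − 424.9| = 2.15 Hz.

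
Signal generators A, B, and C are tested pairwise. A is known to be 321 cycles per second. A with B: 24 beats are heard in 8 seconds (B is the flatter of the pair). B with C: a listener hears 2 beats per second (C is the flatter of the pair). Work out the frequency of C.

A–B: Beat frequency = 24/8 = 3 Hz.
B is below A, so f_B = 321 − 3 = 318 Hz.
C is below B, so f_C = 318 − 2 = 316 Hz.

316 Hz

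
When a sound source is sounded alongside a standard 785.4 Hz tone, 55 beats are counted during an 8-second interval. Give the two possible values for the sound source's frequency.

Beat frequency = 55/8 = 6.875 Hz.
|f − 785.4| = 6.875, so f = 785.4 ± 6.875.

778.525 Hz or 792.275 Hz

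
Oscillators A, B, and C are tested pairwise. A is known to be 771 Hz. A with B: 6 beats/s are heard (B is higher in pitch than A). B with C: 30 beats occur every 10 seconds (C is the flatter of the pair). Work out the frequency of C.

774 Hz

B is above A, so f_B = 771 + 6 = 777 Hz.
B–C: Beat frequency = 30/10 = 3 Hz.
C is below B, so f_C = 777 − 3 = 774 Hz.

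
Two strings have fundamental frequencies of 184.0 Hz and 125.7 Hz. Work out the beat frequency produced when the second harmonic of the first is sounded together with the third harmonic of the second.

Second harmonic of the first: 2·184.0 = 368.0 Hz.
Third harmonic of the second: 3·125.7 = 377.1 Hz.
f_beat = |368.0 − 377.1| = 9.1 Hz.

9.1 Hz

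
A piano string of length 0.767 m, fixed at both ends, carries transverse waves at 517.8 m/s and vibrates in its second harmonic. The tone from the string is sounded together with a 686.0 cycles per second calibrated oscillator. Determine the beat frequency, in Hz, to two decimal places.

10.90 Hz

For a string fixed at both ends, f_n = n·v/(2L) = 2·517.8/(2·0.767) = 675.0978 Hz.
f_beat = |675.0978 − 686.0| = 10.90 Hz.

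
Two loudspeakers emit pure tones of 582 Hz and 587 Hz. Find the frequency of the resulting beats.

Beats arise from superposition of two nearby frequencies; the beat rate is |f₁ − f₂|.
|582 − 587| = 5 Hz.

5 Hz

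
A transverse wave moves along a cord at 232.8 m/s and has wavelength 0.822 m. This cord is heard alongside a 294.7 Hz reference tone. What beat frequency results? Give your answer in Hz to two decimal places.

Source frequency f = v/λ = 232.8/0.822 = 283.2117 Hz.
f_beat = |283.2117 − 294.7| = 11.49 Hz.

11.49 Hz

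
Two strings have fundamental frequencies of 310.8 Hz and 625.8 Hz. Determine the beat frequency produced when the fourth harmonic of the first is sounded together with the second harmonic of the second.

8.4 Hz

Fourth harmonic of the first: 4·310.8 = 1243.2 Hz.
Second harmonic of the second: 2·625.8 = 1251.6 Hz.
f_beat = |1243.2 − 1251.6| = 8.4 Hz.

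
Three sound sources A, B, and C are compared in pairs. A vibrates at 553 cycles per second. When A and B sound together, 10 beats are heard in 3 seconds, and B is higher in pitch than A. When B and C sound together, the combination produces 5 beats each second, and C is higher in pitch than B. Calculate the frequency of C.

A–B: Beat frequency = 10/3 = 3.3333 Hz.
B is above A, so f_B = 553 + 3.3333 = 556.3333 Hz.
C is above B, so f_C = 556.3333 + 5 = 561.3333 Hz.

561.3333 Hz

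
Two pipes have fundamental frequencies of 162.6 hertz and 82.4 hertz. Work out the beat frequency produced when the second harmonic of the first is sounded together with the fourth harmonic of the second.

4.4 Hz

Second harmonic of the first: 2·162.6 = 325.2 Hz.
Fourth harmonic of the second: 4·82.4 = 329.6 Hz.
f_beat = |325.2 − 329.6| = 4.4 Hz.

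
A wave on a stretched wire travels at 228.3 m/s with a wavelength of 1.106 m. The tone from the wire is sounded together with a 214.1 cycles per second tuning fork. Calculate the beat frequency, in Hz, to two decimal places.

7.68 Hz

Source frequency f = v/λ = 228.3/1.106 = 206.4195 Hz.
f_beat = |206.4195 − 214.1| = 7.68 Hz.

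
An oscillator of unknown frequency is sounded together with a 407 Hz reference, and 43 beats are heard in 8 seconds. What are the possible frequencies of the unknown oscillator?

401.625 Hz or 412.375 Hz

Beat frequency = 43/8 = 5.375 Hz.
|f − 407| = 5.375, so f = 407 ± 5.375.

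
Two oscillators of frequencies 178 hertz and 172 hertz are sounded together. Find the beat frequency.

f_beat = |f₁ − f₂|.
|178 − 172| = 6 Hz.

6 Hz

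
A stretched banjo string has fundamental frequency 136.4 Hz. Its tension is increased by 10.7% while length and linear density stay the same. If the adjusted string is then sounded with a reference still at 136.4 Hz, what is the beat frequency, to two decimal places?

For a string, f ∝ √T, so the new frequency is 136.4·√1.107 = 143.5120 Hz.
f_beat = |143.5120 − 136.4| = 7.11 Hz.

7.11 Hz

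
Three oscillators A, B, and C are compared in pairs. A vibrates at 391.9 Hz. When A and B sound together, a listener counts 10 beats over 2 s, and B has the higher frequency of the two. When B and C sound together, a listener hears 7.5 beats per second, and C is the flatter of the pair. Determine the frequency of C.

A–B: Beat frequency = 10/2 = 5 Hz.
B is above A, so f_B = 391.9 + 5 = 396.9 Hz.
C is below B, so f_C = 396.9 − 7.5 = 389.4 Hz.

389.4 Hz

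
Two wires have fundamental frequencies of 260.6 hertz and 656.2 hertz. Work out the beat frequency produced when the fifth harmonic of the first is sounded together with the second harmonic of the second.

Fifth harmonic of the first: 5·260.6 = 1303.0 Hz.
Second harmonic of the second: 2·656.2 = 1312.4 Hz.
f_beat = |1303.0 − 1312.4| = 9.4 Hz.

9.4 Hz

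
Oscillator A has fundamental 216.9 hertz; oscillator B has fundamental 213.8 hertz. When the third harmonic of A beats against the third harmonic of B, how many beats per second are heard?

Third harmonic of the first: 3·216.9 = 650.7 Hz.
Third harmonic of the second: 3·213.8 = 641.4 Hz.
f_beat = |650.7 − 641.4| = 9.3 Hz.

9.3 Hz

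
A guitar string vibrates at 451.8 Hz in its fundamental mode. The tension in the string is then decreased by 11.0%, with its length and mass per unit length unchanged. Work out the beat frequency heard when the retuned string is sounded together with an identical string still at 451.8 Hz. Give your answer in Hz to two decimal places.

25.57 Hz

For a string, f ∝ √T, so the new frequency is 451.8·√0.890 = 426.2273 Hz.
f_beat = |426.2273 − 451.8| = 25.57 Hz.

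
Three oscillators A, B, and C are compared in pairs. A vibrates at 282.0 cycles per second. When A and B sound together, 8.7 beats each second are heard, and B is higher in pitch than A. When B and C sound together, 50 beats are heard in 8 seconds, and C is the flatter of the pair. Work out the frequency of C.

284.45 Hz

B is above A, so f_B = 282.0 + 8.7 = 290.7 Hz.
B–C: Beat frequency = 50/8 = 6.25 Hz.
C is below B, so f_C = 290.7 − 6.25 = 284.45 Hz.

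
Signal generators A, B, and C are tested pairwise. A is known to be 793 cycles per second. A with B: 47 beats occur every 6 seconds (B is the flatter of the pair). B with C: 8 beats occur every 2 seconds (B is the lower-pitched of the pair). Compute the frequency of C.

789.1667 Hz

A–B: Beat frequency = 47/6 = 7.8333 Hz.
B is below A, so f_B = 793 − 7.8333 = 785.1667 Hz.
B–C: Beat frequency = 8/2 = 4 Hz.
C is above B, so f_C = 785.1667 + 4 = 789.1667 Hz.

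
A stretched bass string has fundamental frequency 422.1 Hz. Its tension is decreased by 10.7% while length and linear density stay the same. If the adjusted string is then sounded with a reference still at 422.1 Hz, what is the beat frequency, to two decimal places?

For a string, f ∝ √T, so the new frequency is 422.1·√0.893 = 398.8789 Hz.
f_beat = |398.8789 − 422.1| = 23.22 Hz.

23.22 Hz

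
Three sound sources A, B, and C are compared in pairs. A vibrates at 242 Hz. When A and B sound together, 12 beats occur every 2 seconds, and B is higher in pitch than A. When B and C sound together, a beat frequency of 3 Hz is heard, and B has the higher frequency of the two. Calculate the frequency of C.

245 Hz

A–B: Beat frequency = 12/2 = 6 Hz.
B is above A, so f_B = 242 + 6 = 248 Hz.
C is below B, so f_C = 248 − 3 = 245 Hz.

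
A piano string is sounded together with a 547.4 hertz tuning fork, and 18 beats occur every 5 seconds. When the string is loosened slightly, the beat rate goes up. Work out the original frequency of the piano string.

543.8 Hz

Beat frequency = 18/5 = 3.6 Hz.
|f − 547.4| = 3.6, so the piano string was at either 543.8 Hz or 551 Hz.
Reducing tension lowers a string's frequency; the adjustment lowers the piano string's frequency.
The beat rate rose, so the adjustment moved the piano string further from 547.4 Hz — it was already below the reference.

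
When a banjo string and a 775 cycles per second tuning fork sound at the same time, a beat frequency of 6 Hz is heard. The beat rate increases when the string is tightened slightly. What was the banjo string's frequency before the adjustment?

781 Hz

|f − 775| = 6, so the banjo string was at either 769 Hz or 781 Hz.
Increasing tension raises a string's frequency; the adjustment raises the banjo string's frequency.
The beat rate rose, so the adjustment moved the banjo string further from 775 Hz — it was already above the reference.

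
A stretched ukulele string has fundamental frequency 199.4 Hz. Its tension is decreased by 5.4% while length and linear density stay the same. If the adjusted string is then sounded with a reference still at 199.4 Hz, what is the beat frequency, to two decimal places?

For a string, f ∝ √T, so the new frequency is 199.4·√0.946 = 193.9415 Hz.
f_beat = |193.9415 − 199.4| = 5.46 Hz.

5.46 Hz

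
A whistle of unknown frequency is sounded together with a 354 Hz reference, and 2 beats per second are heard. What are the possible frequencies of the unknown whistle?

352 Hz or 356 Hz

|f − 354| = 2, so f = 354 ± 2.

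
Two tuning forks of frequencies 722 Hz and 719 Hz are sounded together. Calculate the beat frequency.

The beat frequency equals the magnitude of the frequency difference.
|722 − 719| = 3 Hz.

3 Hz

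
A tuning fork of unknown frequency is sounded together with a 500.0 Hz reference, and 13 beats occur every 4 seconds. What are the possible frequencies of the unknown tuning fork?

Beat frequency = 13/4 = 3.25 Hz.
|f − 500.0| = 3.25, so f = 500.0 ± 3.25.

496.75 Hz or 503.25 Hz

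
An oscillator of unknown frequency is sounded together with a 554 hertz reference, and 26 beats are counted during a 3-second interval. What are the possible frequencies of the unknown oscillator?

545.3333 Hz or 562.6667 Hz

Beat frequency = 26/3 = 8.6667 Hz.
|f − 554| = 8.6667, so f = 554 ± 8.6667.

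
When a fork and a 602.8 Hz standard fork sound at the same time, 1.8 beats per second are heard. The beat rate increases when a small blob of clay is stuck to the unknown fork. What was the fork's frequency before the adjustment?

|f − 602.8| = 1.8, so the fork was at either 601 Hz or 604.6 Hz.
Adding mass to a fork lowers its frequency; the adjustment lowers the fork's frequency.
The beat rate rose, so the adjustment moved the fork further from 602.8 Hz — it was already below the reference.

601 Hz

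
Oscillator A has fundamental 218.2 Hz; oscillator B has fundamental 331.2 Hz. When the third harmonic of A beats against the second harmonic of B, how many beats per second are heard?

Third harmonic of the first: 3·218.2 = 654.6 Hz.
Second harmonic of the second: 2·331.2 = 662.4 Hz.
f_beat = |654.6 − 662.4| = 7.8 Hz.

7.8 Hz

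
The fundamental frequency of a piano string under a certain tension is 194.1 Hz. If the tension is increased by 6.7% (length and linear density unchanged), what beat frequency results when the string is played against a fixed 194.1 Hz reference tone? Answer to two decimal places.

6.40 Hz

For a string, f ∝ √T, so the new frequency is 194.1·√1.067 = 200.4969 Hz.
f_beat = |200.4969 − 194.1| = 6.40 Hz.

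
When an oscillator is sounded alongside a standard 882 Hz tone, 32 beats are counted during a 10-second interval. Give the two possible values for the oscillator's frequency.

878.8 Hz or 885.2 Hz

Beat frequency = 32/10 = 3.2 Hz.
|f − 882| = 3.2, so f = 882 ± 3.2.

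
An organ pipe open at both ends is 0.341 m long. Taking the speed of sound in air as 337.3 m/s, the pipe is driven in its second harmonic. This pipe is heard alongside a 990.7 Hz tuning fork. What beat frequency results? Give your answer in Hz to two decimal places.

Open pipe: f_n = n·v/(2L) = 2·337.3/(2·0.341) = 989.1496 Hz.
f_beat = |989.1496 − 990.7| = 1.55 Hz.

1.55 Hz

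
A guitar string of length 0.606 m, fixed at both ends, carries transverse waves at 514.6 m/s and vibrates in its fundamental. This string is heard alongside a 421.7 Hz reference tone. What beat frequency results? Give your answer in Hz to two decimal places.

For a string fixed at both ends, f_n = n·v/(2L) = 1·514.6/(2·0.606) = 424.5875 Hz.
f_beat = |424.5875 − 421.7| = 2.89 Hz.

2.89 Hz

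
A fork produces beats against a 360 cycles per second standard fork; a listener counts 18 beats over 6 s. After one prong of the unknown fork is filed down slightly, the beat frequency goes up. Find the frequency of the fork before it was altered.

363 Hz

Beat frequency = 18/6 = 3 Hz.
|f − 360| = 3, so the fork was at either 357 Hz or 363 Hz.
Filing a prong removes mass and raises the fork's frequency; the adjustment raises the fork's frequency.
The beat rate rose, so the adjustment moved the fork further from 360 Hz — it was already above the reference.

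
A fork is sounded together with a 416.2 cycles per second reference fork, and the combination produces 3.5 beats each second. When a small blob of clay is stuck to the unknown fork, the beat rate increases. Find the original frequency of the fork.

412.7 Hz

|f − 416.2| = 3.5, so the fork was at either 412.7 Hz or 419.7 Hz.
Adding mass to a fork lowers its frequency; the adjustment lowers the fork's frequency.
The beat rate rose, so the adjustment moved the fork further from 416.2 Hz — it was already below the reference.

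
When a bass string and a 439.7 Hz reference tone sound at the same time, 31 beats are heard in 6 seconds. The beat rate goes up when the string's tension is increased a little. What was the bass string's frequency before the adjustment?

Beat frequency = 31/6 = 5.1667 Hz.
|f − 439.7| = 5.1667, so the bass string was at either 434.5333 Hz or 444.8667 Hz.
Higher tension means higher frequency; the adjustment raises the bass string's frequency.
The beat rate rose, so the adjustment moved the bass string further from 439.7 Hz — it was already above the reference.

444.8667 Hz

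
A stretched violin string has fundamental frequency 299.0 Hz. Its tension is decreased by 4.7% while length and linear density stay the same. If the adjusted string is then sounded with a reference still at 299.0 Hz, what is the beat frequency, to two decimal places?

For a string, f ∝ √T, so the new frequency is 299.0·√0.953 = 291.8889 Hz.
f_beat = |291.8889 − 299.0| = 7.11 Hz.

7.11 Hz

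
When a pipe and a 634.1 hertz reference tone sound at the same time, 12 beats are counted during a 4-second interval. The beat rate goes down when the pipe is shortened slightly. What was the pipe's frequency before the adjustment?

631.1 Hz

Beat frequency = 12/4 = 3 Hz.
|f − 634.1| = 3, so the pipe was at either 631.1 Hz or 637.1 Hz.
A shorter pipe has a higher fundamental; the adjustment raises the pipe's frequency.
The beat rate fell, so the adjustment moved the pipe toward 634.1 Hz — it must have started below the reference.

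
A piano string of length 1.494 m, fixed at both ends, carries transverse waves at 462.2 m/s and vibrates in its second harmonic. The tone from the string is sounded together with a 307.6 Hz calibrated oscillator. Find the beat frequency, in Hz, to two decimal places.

For a string fixed at both ends, f_n = n·v/(2L) = 2·462.2/(2·1.494) = 309.3708 Hz.
f_beat = |309.3708 − 307.6| = 1.77 Hz.

1.77 Hz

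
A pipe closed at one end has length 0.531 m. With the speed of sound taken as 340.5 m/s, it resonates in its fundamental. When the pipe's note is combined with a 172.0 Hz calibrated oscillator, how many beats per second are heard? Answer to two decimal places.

11.69 Hz

Closed pipe (odd harmonics): f_n = n·v/(4L) = 1·340.5/(4·0.531) = 160.3107 Hz.
f_beat = |160.3107 − 172.0| = 11.69 Hz.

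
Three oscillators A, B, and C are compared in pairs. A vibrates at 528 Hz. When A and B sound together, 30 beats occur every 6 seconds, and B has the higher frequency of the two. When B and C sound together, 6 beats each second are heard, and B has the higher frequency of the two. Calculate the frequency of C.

527 Hz

A–B: Beat frequency = 30/6 = 5 Hz.
B is above A, so f_B = 528 + 5 = 533 Hz.
C is below B, so f_C = 533 − 6 = 527 Hz.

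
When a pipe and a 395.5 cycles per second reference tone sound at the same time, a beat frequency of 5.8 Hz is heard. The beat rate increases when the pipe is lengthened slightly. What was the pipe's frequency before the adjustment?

389.7 Hz

|f − 395.5| = 5.8, so the pipe was at either 389.7 Hz or 401.3 Hz.
A longer pipe has a lower fundamental; the adjustment lowers the pipe's frequency.
The beat rate rose, so the adjustment moved the pipe further from 395.5 Hz — it was already below the reference.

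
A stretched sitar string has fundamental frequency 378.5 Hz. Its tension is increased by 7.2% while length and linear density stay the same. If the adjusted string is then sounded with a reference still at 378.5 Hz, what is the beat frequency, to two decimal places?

For a string, f ∝ √T, so the new frequency is 378.5·√1.072 = 391.8892 Hz.
f_beat = |391.8892 − 378.5| = 13.39 Hz.

13.39 Hz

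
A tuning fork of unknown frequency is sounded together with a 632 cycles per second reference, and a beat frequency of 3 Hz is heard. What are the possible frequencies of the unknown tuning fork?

629 Hz or 635 Hz

|f − 632| = 3, so f = 632 ± 3.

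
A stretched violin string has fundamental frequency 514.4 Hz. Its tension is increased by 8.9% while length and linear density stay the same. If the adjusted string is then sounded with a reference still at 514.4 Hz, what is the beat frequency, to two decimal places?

22.40 Hz

For a string, f ∝ √T, so the new frequency is 514.4·√1.089 = 536.8030 Hz.
f_beat = |536.8030 − 514.4| = 22.40 Hz.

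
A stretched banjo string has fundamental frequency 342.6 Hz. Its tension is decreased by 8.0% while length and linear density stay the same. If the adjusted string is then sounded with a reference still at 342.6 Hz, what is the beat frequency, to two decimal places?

13.99 Hz

For a string, f ∝ √T, so the new frequency is 342.6·√0.920 = 328.6104 Hz.
f_beat = |328.6104 − 342.6| = 13.99 Hz.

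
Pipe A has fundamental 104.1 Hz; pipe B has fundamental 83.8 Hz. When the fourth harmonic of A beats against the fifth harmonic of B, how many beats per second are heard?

Fourth harmonic of the first: 4·104.1 = 416.4 Hz.
Fifth harmonic of the second: 5·83.8 = 419.0 Hz.
f_beat = |416.4 − 419.0| = 2.6 Hz.

2.6 Hz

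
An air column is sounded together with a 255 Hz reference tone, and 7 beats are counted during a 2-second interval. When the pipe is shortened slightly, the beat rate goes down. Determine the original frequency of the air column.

251.5 Hz

Beat frequency = 7/2 = 3.5 Hz.
|f − 255| = 3.5, so the air column was at either 251.5 Hz or 258.5 Hz.
A shorter pipe has a higher fundamental; the adjustment raises the air column's frequency.
The beat rate fell, so the adjustment moved the air column toward 255 Hz — it must have started below the reference.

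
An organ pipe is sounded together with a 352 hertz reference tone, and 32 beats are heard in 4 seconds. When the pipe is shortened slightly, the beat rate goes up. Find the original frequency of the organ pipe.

360 Hz

Beat frequency = 32/4 = 8 Hz.
|f − 352| = 8, so the organ pipe was at either 344 Hz or 360 Hz.
A shorter pipe has a higher fundamental; the adjustment raises the organ pipe's frequency.
The beat rate rose, so the adjustment moved the organ pipe further from 352 Hz — it was already above the reference.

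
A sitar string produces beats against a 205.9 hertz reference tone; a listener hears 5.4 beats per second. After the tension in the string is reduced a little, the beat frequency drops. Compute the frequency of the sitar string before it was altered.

211.3 Hz

|f − 205.9| = 5.4, so the sitar string was at either 200.5 Hz or 211.3 Hz.
Lower tension means lower frequency; the adjustment lowers the sitar string's frequency.
The beat rate fell, so the adjustment moved the sitar string toward 205.9 Hz — it must have started above the reference.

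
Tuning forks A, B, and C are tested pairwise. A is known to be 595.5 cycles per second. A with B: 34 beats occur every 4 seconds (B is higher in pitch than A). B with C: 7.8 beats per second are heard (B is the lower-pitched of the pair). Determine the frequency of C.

611.8 Hz

A–B: Beat frequency = 34/4 = 8.5 Hz.
B is above A, so f_B = 595.5 + 8.5 = 604 Hz.
C is above B, so f_C = 604 + 7.8 = 611.8 Hz.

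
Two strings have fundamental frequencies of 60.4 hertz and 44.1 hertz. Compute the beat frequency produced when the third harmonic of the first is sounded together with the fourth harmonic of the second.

4.8 Hz

Third harmonic of the first: 3·60.4 = 181.2 Hz.
Fourth harmonic of the second: 4·44.1 = 176.4 Hz.
f_beat = |181.2 − 176.4| = 4.8 Hz.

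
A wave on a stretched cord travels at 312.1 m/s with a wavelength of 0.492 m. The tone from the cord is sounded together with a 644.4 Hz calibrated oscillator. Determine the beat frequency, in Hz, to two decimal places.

Source frequency f = v/λ = 312.1/0.492 = 634.3496 Hz.
f_beat = |634.3496 − 644.4| = 10.05 Hz.

10.05 Hz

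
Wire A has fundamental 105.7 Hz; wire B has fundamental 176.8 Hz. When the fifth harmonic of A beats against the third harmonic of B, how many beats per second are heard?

1.9 Hz

Fifth harmonic of the first: 5·105.7 = 528.5 Hz.
Third harmonic of the second: 3·176.8 = 530.4 Hz.
f_beat = |528.5 − 530.4| = 1.9 Hz.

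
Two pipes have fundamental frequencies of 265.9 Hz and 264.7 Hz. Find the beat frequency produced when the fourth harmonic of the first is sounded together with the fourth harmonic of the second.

Fourth harmonic of the first: 4·265.9 = 1063.6 Hz.
Fourth harmonic of the second: 4·264.7 = 1058.8 Hz.
f_beat = |1063.6 − 1058.8| = 4.8 Hz.

4.8 Hz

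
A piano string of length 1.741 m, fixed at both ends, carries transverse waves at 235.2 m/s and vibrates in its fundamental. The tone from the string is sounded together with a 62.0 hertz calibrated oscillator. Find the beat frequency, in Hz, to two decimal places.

5.55 Hz

For a string fixed at both ends, f_n = n·v/(2L) = 1·235.2/(2·1.741) = 67.5474 Hz.
f_beat = |67.5474 − 62.0| = 5.55 Hz.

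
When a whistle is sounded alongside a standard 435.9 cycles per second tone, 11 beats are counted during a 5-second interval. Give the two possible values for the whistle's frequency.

433.7 Hz or 438.1 Hz

Beat frequency = 11/5 = 2.2 Hz.
|f − 435.9| = 2.2, so f = 435.9 ± 2.2.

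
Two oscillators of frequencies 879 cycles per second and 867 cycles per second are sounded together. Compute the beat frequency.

12 Hz

Beats arise from superposition of two nearby frequencies; the beat rate is |f₁ − f₂|.
|879 − 867| = 12 Hz.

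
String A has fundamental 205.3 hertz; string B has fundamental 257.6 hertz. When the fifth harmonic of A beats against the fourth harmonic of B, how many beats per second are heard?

Fifth harmonic of the first: 5·205.3 = 1026.5 Hz.
Fourth harmonic of the second: 4·257.6 = 1030.4 Hz.
f_beat = |1026.5 − 1030.4| = 3.9 Hz.

3.9 Hz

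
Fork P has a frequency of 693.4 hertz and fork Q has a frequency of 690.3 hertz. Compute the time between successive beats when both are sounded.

0.323 s

f_beat = |693.4 − 690.3| = 3.1 Hz.
Beat period T = 1 / f_beat = 1 / 3.1 s.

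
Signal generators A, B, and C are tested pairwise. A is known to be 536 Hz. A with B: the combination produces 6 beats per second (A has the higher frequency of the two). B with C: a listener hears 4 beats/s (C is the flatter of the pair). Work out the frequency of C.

B is below A, so f_B = 536 − 6 = 530 Hz.
C is below B, so f_C = 530 − 4 = 526 Hz.

526 Hz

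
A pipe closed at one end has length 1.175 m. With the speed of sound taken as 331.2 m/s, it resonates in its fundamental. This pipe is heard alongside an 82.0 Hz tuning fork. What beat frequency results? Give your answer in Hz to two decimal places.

Closed pipe (odd harmonics): f_n = n·v/(4L) = 1·331.2/(4·1.175) = 70.4681 Hz.
f_beat = |70.4681 − 82.0| = 11.53 Hz.

11.53 Hz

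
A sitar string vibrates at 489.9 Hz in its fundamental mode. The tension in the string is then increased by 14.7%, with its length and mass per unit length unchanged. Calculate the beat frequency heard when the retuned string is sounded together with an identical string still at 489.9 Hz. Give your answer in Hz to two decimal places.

34.77 Hz

For a string, f ∝ √T, so the new frequency is 489.9·√1.147 = 524.6735 Hz.
f_beat = |524.6735 − 489.9| = 34.77 Hz.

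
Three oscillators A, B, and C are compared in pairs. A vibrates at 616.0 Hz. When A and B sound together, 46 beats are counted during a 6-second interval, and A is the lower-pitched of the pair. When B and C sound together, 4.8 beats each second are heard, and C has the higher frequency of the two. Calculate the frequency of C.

A–B: Beat frequency = 46/6 = 7.6667 Hz.
B is above A, so f_B = 616.0 + 7.6667 = 623.6667 Hz.
C is above B, so f_C = 623.6667 + 4.8 = 628.4667 Hz.

628.4667 Hz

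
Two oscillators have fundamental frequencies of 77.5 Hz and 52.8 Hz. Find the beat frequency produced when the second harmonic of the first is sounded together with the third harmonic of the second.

Second harmonic of the first: 2·77.5 = 155.0 Hz.
Third harmonic of the second: 3·52.8 = 158.4 Hz.
f_beat = |155.0 − 158.4| = 3.4 Hz.

3.4 Hz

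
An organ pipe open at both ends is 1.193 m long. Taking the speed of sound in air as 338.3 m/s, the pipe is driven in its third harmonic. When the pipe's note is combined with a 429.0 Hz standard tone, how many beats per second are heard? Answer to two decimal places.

3.64 Hz

Open pipe: f_n = n·v/(2L) = 3·338.3/(2·1.193) = 425.3562 Hz.
f_beat = |425.3562 − 429.0| = 3.64 Hz.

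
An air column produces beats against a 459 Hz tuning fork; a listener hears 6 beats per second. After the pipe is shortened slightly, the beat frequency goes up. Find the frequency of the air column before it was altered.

|f − 459| = 6, so the air column was at either 453 Hz or 465 Hz.
A shorter pipe has a higher fundamental; the adjustment raises the air column's frequency.
The beat rate rose, so the adjustment moved the air column further from 459 Hz — it was already above the reference.

465 Hz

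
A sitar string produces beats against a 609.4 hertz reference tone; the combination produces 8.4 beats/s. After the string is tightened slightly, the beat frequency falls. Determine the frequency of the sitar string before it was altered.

|f − 609.4| = 8.4, so the sitar string was at either 601 Hz or 617.8 Hz.
Increasing tension raises a string's frequency; the adjustment raises the sitar string's frequency.
The beat rate fell, so the adjustment moved the sitar string toward 609.4 Hz — it must have started below the reference.

601 Hz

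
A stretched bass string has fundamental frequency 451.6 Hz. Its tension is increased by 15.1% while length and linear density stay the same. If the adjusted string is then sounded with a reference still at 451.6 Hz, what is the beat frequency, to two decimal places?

32.90 Hz

For a string, f ∝ √T, so the new frequency is 451.6·√1.151 = 484.4976 Hz.
f_beat = |484.4976 − 451.6| = 32.90 Hz.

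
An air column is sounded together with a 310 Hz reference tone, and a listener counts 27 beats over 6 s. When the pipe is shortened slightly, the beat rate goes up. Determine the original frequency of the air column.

Beat frequency = 27/6 = 4.5 Hz.
|f − 310| = 4.5, so the air column was at either 305.5 Hz or 314.5 Hz.
A shorter pipe has a higher fundamental; the adjustment raises the air column's frequency.
The beat rate rose, so the adjustment moved the air column further from 310 Hz — it was already above the reference.

314.5 Hz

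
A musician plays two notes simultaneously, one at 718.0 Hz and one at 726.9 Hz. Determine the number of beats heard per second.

Beats arise from superposition of two nearby frequencies; the beat rate is |f₁ − f₂|.
|718.0 − 726.9| = 8.9 Hz.

8.9 Hz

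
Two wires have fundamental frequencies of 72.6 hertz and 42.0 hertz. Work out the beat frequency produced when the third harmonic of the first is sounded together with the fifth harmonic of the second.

Third harmonic of the first: 3·72.6 = 217.8 Hz.
Fifth harmonic of the second: 5·42.0 = 210.0 Hz.
f_beat = |217.8 − 210.0| = 7.8 Hz.

7.8 Hz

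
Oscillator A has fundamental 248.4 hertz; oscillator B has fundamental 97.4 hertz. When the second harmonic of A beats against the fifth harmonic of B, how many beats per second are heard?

9.8 Hz

Second harmonic of the first: 2·248.4 = 496.8 Hz.
Fifth harmonic of the second: 5·97.4 = 487.0 Hz.
f_beat = |496.8 − 487.0| = 9.8 Hz.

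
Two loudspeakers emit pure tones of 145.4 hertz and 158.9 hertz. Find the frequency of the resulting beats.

The beat frequency equals the magnitude of the frequency difference.
|145.4 − 158.9| = 13.5 Hz.

13.5 Hz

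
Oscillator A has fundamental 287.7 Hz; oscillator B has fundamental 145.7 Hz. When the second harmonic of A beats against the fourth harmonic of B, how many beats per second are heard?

7.4 Hz

Second harmonic of the first: 2·287.7 = 575.4 Hz.
Fourth harmonic of the second: 4·145.7 = 582.8 Hz.
f_beat = |575.4 − 582.8| = 7.4 Hz.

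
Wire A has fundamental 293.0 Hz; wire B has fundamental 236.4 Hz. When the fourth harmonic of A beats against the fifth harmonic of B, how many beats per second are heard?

Fourth harmonic of the first: 4·293.0 = 1172.0 Hz.
Fifth harmonic of the second: 5·236.4 = 1182.0 Hz.
f_beat = |1172.0 − 1182.0| = 10.0 Hz.

10.0 Hz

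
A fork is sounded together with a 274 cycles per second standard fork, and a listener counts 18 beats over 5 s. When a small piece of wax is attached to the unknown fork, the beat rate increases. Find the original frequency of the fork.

Beat frequency = 18/5 = 3.6 Hz.
|f − 274| = 3.6, so the fork was at either 270.4 Hz or 277.6 Hz.
Loading a fork with wax lowers its frequency; the adjustment lowers the fork's frequency.
The beat rate rose, so the adjustment moved the fork further from 274 Hz — it was already below the reference.

270.4 Hz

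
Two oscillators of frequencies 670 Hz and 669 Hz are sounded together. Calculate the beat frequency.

1 Hz

The beat frequency equals the magnitude of the frequency difference.
|670 − 669| = 1 Hz.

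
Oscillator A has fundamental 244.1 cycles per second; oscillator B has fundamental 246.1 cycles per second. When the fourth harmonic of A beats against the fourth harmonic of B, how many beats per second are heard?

8.0 Hz

Fourth harmonic of the first: 4·244.1 = 976.4 Hz.
Fourth harmonic of the second: 4·246.1 = 984.4 Hz.
f_beat = |976.4 − 984.4| = 8.0 Hz.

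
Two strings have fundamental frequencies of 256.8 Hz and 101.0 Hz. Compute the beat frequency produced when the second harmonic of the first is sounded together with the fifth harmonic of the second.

Second harmonic of the first: 2·256.8 = 513.6 Hz.
Fifth harmonic of the second: 5·101.0 = 505.0 Hz.
f_beat = |513.6 − 505.0| = 8.6 Hz.

8.6 Hz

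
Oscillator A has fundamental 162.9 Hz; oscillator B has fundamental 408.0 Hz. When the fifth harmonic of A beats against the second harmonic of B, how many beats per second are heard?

Fifth harmonic of the first: 5·162.9 = 814.5 Hz.
Second harmonic of the second: 2·408.0 = 816.0 Hz.
f_beat = |814.5 − 816.0| = 1.5 Hz.

1.5 Hz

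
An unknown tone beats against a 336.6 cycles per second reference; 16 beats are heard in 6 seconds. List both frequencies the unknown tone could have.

333.9333 Hz or 339.2667 Hz

Beat frequency = 16/6 = 2.6667 Hz.
|f − 336.6| = 2.6667, so f = 336.6 ± 2.6667.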